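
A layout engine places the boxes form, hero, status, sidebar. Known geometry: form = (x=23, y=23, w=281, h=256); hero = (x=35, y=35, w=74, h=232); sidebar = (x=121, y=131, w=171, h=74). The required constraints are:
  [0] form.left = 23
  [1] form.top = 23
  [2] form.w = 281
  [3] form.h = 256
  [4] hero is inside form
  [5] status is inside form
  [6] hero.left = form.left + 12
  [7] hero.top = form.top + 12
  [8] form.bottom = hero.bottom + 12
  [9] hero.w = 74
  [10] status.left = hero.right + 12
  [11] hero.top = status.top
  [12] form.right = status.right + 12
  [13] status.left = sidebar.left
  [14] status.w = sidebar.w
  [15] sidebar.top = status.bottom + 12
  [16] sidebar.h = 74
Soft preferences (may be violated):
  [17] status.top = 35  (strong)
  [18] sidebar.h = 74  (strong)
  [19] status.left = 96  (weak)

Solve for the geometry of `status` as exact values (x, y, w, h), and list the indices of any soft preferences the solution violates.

1. status.x = 121  [status.left = hero.right + 12]
2. status.y = 35  [hero.top = status.top]
3. status.w = 171  [form.right = status.right + 12]
4. status.h = 84  [sidebar.top = status.bottom + 12]

status = (x=121, y=35, w=171, h=84)
violated soft preferences: 19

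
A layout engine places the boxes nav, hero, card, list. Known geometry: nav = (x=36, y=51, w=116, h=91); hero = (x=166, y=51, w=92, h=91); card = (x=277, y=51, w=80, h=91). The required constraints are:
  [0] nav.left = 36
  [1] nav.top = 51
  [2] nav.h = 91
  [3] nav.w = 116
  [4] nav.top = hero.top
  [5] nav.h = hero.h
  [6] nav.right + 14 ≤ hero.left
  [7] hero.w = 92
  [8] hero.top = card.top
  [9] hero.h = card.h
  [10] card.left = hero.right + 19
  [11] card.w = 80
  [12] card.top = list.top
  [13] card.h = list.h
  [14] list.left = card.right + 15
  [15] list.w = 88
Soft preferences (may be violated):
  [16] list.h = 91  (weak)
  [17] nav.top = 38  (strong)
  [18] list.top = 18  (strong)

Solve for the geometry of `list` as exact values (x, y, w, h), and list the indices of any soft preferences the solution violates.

1. list.y = 51  [card.top = list.top]
2. list.h = 91  [card.h = list.h]
3. list.x = 372  [list.left = card.right + 15]
4. list.w = 88  [list.w = 88]

list = (x=372, y=51, w=88, h=91)
violated soft preferences: 17, 18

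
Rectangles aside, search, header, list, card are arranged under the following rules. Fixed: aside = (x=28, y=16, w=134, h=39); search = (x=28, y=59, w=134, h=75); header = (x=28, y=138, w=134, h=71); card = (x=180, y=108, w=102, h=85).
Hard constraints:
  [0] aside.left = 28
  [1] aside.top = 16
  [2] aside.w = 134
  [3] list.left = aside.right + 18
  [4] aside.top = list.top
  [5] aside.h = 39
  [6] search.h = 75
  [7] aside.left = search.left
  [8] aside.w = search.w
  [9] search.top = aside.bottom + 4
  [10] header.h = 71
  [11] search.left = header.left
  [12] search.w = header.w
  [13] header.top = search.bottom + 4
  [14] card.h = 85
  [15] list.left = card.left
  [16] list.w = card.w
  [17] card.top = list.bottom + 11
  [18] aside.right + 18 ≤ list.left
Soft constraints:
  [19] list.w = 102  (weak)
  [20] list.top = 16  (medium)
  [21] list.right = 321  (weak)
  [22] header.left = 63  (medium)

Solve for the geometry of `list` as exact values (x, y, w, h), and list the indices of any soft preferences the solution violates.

1. list.x = 180  [list.left = aside.right + 18]
2. list.y = 16  [aside.top = list.top]
3. list.w = 102  [list.w = card.w]
4. list.h = 81  [card.top = list.bottom + 11]

list = (x=180, y=16, w=102, h=81)
violated soft preferences: 21, 22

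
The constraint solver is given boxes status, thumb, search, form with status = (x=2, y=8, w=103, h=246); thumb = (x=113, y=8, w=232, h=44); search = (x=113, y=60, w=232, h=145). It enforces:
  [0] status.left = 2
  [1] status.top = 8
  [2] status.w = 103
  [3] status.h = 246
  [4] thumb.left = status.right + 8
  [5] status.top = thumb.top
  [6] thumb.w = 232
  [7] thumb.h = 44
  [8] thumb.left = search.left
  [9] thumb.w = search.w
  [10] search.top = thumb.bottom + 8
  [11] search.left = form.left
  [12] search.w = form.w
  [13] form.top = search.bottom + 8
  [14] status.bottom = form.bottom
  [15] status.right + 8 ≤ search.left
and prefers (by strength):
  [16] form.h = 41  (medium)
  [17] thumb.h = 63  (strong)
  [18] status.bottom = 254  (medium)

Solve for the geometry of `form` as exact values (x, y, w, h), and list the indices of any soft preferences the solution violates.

1. form.x = 113  [search.left = form.left]
2. form.w = 232  [search.w = form.w]
3. form.y = 213  [form.top = search.bottom + 8]
4. form.h = 41  [status.bottom = form.bottom]

form = (x=113, y=213, w=232, h=41)
violated soft preferences: 17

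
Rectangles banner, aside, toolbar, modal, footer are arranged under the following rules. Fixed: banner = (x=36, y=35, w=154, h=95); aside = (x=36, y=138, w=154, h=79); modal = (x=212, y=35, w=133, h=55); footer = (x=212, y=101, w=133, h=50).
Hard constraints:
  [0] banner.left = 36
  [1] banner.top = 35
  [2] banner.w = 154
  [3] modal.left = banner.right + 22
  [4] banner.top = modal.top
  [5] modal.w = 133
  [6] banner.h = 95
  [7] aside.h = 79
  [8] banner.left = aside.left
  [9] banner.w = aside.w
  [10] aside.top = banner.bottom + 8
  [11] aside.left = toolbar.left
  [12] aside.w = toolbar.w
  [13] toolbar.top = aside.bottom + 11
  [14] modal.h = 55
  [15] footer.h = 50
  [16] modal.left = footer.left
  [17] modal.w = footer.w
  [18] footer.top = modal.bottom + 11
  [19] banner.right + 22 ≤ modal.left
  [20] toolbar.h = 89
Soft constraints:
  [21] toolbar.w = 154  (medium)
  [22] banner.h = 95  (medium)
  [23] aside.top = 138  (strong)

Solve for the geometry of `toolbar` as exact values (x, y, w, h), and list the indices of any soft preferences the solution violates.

toolbar = (x=36, y=228, w=154, h=89)
violated soft preferences: none

1. toolbar.x = 36  [aside.left = toolbar.left]
2. toolbar.w = 154  [aside.w = toolbar.w]
3. toolbar.y = 228  [toolbar.top = aside.bottom + 11]
4. toolbar.h = 89  [toolbar.h = 89]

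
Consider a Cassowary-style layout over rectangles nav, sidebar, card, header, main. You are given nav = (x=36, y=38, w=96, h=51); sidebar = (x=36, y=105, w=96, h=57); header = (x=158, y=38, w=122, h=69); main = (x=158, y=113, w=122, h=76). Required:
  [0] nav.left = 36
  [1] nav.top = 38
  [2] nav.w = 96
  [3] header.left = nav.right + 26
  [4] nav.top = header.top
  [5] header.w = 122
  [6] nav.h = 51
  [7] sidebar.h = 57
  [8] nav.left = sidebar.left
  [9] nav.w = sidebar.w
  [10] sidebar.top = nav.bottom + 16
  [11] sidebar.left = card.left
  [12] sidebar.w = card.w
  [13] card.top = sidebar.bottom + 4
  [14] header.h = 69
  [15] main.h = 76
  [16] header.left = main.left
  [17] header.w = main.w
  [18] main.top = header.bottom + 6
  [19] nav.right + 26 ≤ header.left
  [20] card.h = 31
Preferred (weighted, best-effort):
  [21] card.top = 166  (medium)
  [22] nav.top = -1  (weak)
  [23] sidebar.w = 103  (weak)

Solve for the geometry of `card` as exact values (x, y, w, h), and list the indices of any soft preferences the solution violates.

1. card.x = 36  [sidebar.left = card.left]
2. card.w = 96  [sidebar.w = card.w]
3. card.y = 166  [card.top = sidebar.bottom + 4]
4. card.h = 31  [card.h = 31]

card = (x=36, y=166, w=96, h=31)
violated soft preferences: 22, 23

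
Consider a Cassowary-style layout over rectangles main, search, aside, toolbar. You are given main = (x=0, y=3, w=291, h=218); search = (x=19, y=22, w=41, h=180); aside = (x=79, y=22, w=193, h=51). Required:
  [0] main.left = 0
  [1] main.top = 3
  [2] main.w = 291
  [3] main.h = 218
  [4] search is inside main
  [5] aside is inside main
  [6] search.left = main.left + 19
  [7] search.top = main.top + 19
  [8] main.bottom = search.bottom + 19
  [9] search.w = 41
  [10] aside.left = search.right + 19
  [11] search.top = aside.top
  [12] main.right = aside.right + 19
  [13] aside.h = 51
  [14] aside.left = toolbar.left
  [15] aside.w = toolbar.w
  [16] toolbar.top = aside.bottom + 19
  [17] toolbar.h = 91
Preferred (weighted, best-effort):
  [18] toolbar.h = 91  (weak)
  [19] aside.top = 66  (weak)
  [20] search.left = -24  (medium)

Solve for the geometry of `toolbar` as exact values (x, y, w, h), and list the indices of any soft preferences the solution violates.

1. toolbar.x = 79  [aside.left = toolbar.left]
2. toolbar.w = 193  [aside.w = toolbar.w]
3. toolbar.y = 92  [toolbar.top = aside.bottom + 19]
4. toolbar.h = 91  [toolbar.h = 91]

toolbar = (x=79, y=92, w=193, h=91)
violated soft preferences: 19, 20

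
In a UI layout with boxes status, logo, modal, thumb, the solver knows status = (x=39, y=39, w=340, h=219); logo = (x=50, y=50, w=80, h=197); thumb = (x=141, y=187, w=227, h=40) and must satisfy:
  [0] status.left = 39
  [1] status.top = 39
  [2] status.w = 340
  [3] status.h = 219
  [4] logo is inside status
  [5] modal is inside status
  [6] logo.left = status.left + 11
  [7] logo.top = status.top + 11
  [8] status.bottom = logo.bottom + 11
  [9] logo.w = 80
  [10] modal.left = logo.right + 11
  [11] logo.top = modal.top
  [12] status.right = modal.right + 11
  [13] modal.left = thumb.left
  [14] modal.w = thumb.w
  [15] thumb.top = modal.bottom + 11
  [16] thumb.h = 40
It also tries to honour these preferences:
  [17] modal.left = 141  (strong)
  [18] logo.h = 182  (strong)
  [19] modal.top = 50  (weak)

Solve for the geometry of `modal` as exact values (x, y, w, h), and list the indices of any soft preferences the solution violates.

modal = (x=141, y=50, w=227, h=126)
violated soft preferences: 18

1. modal.x = 141  [modal.left = logo.right + 11]
2. modal.y = 50  [logo.top = modal.top]
3. modal.w = 227  [status.right = modal.right + 11]
4. modal.h = 126  [thumb.top = modal.bottom + 11]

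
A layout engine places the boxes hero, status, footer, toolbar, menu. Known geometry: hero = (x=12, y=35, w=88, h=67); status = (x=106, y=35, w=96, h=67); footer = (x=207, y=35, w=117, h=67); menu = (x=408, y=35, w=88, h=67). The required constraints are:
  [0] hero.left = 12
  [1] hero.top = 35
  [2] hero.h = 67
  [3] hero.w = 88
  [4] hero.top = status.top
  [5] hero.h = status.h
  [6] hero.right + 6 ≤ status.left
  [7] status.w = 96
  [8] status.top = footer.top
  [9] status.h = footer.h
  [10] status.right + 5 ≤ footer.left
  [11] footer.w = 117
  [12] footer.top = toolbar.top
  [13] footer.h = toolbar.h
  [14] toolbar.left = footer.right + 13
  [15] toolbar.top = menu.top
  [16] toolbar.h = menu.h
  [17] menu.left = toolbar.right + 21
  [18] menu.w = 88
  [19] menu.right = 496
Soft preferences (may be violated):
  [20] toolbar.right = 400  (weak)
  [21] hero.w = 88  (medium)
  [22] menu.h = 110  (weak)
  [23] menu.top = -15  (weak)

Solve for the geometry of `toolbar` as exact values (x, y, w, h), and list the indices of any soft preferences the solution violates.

1. toolbar.y = 35  [footer.top = toolbar.top]
2. toolbar.h = 67  [footer.h = toolbar.h]
3. toolbar.x = 337  [toolbar.left = footer.right + 13]
4. toolbar.w = 50  [menu.left = toolbar.right + 21]

toolbar = (x=337, y=35, w=50, h=67)
violated soft preferences: 20, 22, 23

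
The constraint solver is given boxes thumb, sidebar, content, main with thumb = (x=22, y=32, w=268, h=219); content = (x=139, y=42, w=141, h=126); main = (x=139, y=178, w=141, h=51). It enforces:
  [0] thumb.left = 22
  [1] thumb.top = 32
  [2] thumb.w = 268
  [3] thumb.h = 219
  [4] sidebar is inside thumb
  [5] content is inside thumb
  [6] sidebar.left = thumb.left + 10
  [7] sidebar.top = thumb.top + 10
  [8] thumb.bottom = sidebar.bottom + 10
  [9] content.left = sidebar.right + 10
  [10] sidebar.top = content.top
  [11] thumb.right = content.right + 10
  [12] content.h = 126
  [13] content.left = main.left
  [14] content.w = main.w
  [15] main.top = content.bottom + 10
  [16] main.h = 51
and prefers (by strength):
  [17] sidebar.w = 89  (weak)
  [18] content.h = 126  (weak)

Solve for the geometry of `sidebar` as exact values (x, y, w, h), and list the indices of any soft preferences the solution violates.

1. sidebar.x = 32  [sidebar.left = thumb.left + 10]
2. sidebar.y = 42  [sidebar.top = thumb.top + 10]
3. sidebar.h = 199  [thumb.bottom = sidebar.bottom + 10]
4. sidebar.w = 97  [content.left = sidebar.right + 10]

sidebar = (x=32, y=42, w=97, h=199)
violated soft preferences: 17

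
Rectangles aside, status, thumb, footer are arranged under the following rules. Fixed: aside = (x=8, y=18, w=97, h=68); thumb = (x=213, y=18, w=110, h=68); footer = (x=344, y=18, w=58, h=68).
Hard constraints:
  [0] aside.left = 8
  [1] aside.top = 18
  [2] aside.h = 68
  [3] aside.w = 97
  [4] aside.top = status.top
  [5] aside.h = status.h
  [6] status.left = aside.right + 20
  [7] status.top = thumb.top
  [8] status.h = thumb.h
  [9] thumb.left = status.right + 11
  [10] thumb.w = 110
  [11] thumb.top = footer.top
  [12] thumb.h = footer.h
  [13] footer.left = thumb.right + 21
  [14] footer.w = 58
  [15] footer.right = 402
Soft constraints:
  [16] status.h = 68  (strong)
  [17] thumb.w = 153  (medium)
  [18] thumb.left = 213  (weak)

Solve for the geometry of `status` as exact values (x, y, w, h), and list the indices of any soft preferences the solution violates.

1. status.y = 18  [aside.top = status.top]
2. status.h = 68  [aside.h = status.h]
3. status.x = 125  [status.left = aside.right + 20]
4. status.w = 77  [thumb.left = status.right + 11]

status = (x=125, y=18, w=77, h=68)
violated soft preferences: 17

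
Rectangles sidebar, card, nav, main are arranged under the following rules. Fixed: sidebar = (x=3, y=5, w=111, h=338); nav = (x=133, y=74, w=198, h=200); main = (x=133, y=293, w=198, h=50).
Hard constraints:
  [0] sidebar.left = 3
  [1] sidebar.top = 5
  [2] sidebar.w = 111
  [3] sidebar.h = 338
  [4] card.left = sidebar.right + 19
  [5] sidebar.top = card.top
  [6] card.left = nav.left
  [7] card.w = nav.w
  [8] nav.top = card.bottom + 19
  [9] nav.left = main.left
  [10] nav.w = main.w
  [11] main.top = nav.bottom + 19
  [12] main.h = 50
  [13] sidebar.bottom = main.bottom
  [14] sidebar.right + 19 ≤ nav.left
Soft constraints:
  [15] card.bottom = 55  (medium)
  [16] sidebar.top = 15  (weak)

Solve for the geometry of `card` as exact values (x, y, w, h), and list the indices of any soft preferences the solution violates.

1. card.x = 133  [card.left = sidebar.right + 19]
2. card.y = 5  [sidebar.top = card.top]
3. card.w = 198  [card.w = nav.w]
4. card.h = 50  [nav.top = card.bottom + 19]

card = (x=133, y=5, w=198, h=50)
violated soft preferences: 16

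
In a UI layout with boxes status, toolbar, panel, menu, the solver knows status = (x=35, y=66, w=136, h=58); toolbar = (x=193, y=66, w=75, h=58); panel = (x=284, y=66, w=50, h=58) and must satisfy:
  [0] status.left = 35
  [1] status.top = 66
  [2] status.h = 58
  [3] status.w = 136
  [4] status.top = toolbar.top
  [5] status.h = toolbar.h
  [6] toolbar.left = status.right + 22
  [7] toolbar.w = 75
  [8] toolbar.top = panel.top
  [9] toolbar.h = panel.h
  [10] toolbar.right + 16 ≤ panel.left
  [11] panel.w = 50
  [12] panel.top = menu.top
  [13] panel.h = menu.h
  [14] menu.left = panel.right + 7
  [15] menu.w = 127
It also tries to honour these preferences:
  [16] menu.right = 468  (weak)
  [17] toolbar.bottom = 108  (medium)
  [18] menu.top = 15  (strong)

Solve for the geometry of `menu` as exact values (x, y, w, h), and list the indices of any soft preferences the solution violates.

1. menu.y = 66  [panel.top = menu.top]
2. menu.h = 58  [panel.h = menu.h]
3. menu.x = 341  [menu.left = panel.right + 7]
4. menu.w = 127  [menu.w = 127]

menu = (x=341, y=66, w=127, h=58)
violated soft preferences: 17, 18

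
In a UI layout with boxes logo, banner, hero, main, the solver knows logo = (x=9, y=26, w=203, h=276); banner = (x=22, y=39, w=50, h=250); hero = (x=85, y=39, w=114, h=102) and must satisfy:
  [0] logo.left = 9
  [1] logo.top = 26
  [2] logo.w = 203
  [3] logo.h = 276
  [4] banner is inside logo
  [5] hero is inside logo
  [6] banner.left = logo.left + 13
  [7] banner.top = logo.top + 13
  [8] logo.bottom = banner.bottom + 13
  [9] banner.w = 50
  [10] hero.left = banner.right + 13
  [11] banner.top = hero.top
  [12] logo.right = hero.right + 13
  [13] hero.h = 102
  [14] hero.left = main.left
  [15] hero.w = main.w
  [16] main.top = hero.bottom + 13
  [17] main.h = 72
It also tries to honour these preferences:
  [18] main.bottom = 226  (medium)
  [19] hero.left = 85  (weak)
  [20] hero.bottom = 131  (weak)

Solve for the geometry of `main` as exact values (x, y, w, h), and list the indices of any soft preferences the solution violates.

main = (x=85, y=154, w=114, h=72)
violated soft preferences: 20

1. main.x = 85  [hero.left = main.left]
2. main.w = 114  [hero.w = main.w]
3. main.y = 154  [main.top = hero.bottom + 13]
4. main.h = 72  [main.h = 72]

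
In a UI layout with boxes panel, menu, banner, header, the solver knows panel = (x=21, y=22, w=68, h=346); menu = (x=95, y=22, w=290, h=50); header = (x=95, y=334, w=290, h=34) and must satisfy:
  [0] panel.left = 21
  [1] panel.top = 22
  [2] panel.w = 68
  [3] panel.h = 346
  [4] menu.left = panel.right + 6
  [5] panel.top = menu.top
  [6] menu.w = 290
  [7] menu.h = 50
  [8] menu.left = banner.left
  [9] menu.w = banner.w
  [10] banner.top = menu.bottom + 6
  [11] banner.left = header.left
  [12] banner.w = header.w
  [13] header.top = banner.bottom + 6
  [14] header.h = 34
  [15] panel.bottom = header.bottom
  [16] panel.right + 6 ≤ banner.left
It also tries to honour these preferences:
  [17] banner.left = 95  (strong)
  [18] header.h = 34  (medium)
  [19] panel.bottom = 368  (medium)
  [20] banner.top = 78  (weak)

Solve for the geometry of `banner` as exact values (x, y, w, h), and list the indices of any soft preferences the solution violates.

1. banner.x = 95  [menu.left = banner.left]
2. banner.w = 290  [menu.w = banner.w]
3. banner.y = 78  [banner.top = menu.bottom + 6]
4. banner.h = 250  [header.top = banner.bottom + 6]

banner = (x=95, y=78, w=290, h=250)
violated soft preferences: none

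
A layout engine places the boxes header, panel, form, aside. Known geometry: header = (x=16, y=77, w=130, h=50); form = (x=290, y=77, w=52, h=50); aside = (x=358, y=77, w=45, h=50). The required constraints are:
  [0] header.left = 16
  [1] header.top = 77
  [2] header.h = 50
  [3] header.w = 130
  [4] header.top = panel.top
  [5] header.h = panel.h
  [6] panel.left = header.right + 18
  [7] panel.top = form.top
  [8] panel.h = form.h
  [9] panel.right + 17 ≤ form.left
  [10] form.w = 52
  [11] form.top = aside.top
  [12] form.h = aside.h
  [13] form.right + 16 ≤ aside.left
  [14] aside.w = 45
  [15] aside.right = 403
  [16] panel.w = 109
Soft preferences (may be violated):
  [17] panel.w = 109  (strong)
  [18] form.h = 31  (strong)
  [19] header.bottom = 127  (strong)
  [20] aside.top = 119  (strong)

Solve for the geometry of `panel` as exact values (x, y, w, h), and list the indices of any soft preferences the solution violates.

1. panel.y = 77  [header.top = panel.top]
2. panel.h = 50  [header.h = panel.h]
3. panel.x = 164  [panel.left = header.right + 18]
4. panel.w = 109  [panel.w = 109]

panel = (x=164, y=77, w=109, h=50)
violated soft preferences: 18, 20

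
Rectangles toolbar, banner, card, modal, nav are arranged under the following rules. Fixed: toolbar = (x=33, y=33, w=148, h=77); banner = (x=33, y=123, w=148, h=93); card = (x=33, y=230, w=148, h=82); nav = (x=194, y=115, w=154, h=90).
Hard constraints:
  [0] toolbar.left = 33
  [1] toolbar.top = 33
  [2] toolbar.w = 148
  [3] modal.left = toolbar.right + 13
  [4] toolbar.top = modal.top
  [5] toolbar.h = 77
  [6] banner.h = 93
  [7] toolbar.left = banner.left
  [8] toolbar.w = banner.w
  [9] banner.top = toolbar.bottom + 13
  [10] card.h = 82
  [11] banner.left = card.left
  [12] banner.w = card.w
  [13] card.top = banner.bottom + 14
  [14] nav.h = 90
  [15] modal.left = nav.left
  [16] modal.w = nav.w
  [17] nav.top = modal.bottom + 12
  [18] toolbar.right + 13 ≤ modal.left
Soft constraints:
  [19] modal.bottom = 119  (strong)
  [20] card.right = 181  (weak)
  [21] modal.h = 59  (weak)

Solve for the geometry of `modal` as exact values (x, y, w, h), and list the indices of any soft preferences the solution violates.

1. modal.x = 194  [modal.left = toolbar.right + 13]
2. modal.y = 33  [toolbar.top = modal.top]
3. modal.w = 154  [modal.w = nav.w]
4. modal.h = 70  [nav.top = modal.bottom + 12]

modal = (x=194, y=33, w=154, h=70)
violated soft preferences: 19, 21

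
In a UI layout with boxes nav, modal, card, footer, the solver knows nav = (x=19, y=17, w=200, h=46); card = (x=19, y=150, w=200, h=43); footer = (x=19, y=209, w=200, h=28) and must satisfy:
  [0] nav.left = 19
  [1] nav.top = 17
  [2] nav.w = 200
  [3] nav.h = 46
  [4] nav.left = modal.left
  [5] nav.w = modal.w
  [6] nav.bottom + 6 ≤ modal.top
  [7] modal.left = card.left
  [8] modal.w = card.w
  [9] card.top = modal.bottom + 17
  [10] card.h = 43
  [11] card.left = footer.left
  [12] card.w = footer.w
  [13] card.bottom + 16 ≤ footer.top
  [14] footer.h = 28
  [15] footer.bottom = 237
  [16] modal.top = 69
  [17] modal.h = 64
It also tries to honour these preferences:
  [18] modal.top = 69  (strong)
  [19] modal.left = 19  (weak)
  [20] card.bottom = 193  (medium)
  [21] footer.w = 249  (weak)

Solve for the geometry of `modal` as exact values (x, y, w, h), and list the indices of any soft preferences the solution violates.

modal = (x=19, y=69, w=200, h=64)
violated soft preferences: 21

1. modal.x = 19  [nav.left = modal.left]
2. modal.w = 200  [nav.w = modal.w]
3. modal.y = 69  [modal.top = 69]
4. modal.h = 64  [modal.h = 64]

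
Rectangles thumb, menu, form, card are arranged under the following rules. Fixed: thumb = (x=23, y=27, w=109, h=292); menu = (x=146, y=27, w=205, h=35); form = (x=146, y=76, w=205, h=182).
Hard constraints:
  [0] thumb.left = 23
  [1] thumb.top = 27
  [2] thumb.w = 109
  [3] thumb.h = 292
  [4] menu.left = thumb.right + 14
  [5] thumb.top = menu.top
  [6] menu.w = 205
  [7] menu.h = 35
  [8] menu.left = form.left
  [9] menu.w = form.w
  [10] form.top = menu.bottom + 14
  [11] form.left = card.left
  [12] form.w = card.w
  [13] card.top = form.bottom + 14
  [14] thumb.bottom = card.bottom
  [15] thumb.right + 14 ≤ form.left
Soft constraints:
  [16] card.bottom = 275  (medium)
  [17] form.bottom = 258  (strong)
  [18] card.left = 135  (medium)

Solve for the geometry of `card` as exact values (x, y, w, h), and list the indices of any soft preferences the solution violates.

1. card.x = 146  [form.left = card.left]
2. card.w = 205  [form.w = card.w]
3. card.y = 272  [card.top = form.bottom + 14]
4. card.h = 47  [thumb.bottom = card.bottom]

card = (x=146, y=272, w=205, h=47)
violated soft preferences: 16, 18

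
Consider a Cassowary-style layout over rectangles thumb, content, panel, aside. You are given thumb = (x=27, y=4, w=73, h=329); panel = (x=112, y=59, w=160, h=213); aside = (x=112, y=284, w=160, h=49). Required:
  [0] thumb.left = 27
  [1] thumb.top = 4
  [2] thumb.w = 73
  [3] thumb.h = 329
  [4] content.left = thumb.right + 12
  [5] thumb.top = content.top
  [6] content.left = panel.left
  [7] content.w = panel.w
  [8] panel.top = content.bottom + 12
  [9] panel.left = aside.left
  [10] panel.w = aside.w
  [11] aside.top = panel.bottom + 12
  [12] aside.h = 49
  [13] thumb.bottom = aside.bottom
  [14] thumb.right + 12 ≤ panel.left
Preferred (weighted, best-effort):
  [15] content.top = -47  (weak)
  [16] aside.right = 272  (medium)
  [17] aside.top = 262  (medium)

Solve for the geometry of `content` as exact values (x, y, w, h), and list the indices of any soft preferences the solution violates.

1. content.x = 112  [content.left = thumb.right + 12]
2. content.y = 4  [thumb.top = content.top]
3. content.w = 160  [content.w = panel.w]
4. content.h = 43  [panel.top = content.bottom + 12]

content = (x=112, y=4, w=160, h=43)
violated soft preferences: 15, 17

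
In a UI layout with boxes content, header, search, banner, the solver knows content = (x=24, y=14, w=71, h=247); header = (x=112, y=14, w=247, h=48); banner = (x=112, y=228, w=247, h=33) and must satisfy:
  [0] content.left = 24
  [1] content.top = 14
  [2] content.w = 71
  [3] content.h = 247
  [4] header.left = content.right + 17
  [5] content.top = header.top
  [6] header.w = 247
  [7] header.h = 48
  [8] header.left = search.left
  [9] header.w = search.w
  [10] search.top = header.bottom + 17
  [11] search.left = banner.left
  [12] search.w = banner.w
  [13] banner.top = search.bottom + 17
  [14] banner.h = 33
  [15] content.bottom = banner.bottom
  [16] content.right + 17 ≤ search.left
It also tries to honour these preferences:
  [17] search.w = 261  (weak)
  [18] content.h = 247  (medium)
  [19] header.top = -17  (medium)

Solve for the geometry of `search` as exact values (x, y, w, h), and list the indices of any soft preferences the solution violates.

1. search.x = 112  [header.left = search.left]
2. search.w = 247  [header.w = search.w]
3. search.y = 79  [search.top = header.bottom + 17]
4. search.h = 132  [banner.top = search.bottom + 17]

search = (x=112, y=79, w=247, h=132)
violated soft preferences: 17, 19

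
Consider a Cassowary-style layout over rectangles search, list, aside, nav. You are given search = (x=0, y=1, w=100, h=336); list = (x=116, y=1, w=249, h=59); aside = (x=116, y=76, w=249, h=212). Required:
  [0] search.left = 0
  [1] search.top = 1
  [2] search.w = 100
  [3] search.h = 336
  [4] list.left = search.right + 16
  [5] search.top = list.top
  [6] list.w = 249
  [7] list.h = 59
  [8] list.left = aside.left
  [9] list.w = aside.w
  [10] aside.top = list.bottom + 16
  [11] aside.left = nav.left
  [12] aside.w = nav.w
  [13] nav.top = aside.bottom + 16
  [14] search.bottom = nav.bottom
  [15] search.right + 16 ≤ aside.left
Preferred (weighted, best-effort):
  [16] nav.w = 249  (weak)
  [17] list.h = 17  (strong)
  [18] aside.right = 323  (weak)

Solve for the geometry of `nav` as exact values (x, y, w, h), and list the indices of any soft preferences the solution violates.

nav = (x=116, y=304, w=249, h=33)
violated soft preferences: 17, 18

1. nav.x = 116  [aside.left = nav.left]
2. nav.w = 249  [aside.w = nav.w]
3. nav.y = 304  [nav.top = aside.bottom + 16]
4. nav.h = 33  [search.bottom = nav.bottom]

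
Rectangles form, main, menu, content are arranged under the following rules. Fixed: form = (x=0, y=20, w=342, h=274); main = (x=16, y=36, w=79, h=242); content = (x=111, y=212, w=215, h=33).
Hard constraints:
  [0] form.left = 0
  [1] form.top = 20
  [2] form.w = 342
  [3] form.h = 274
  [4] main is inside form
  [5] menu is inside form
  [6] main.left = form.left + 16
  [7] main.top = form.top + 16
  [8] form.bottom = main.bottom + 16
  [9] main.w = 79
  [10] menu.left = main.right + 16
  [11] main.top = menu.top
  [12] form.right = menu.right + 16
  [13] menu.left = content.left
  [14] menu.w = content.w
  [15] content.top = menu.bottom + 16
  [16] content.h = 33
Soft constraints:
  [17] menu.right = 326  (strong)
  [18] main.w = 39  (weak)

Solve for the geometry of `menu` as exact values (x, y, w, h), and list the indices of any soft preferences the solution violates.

menu = (x=111, y=36, w=215, h=160)
violated soft preferences: 18

1. menu.x = 111  [menu.left = main.right + 16]
2. menu.y = 36  [main.top = menu.top]
3. menu.w = 215  [form.right = menu.right + 16]
4. menu.h = 160  [content.top = menu.bottom + 16]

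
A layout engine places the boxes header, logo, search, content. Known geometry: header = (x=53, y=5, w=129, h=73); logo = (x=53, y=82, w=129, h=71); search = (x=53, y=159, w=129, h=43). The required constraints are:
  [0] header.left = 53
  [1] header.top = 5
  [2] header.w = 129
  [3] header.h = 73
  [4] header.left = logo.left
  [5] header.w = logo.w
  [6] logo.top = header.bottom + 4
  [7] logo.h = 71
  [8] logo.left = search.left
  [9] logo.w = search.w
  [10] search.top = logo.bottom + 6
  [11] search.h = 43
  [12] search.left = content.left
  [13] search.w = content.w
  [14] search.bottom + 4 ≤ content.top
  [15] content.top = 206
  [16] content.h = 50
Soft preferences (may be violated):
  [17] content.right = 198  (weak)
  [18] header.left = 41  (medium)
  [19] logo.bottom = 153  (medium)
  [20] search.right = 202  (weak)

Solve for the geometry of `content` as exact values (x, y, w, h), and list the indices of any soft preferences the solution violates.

content = (x=53, y=206, w=129, h=50)
violated soft preferences: 17, 18, 20

1. content.x = 53  [search.left = content.left]
2. content.w = 129  [search.w = content.w]
3. content.y = 206  [content.top = 206]
4. content.h = 50  [content.h = 50]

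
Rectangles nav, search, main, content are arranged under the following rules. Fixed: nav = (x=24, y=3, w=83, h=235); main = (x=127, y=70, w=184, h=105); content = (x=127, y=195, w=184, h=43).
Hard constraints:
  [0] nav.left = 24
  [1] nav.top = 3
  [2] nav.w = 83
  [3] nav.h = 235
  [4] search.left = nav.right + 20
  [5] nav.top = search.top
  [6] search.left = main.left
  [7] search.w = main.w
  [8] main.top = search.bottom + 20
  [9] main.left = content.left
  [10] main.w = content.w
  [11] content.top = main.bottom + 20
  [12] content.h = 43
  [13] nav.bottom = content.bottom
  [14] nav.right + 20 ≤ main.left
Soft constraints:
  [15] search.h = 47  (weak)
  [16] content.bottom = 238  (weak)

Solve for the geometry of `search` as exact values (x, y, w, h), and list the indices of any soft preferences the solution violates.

1. search.x = 127  [search.left = nav.right + 20]
2. search.y = 3  [nav.top = search.top]
3. search.w = 184  [search.w = main.w]
4. search.h = 47  [main.top = search.bottom + 20]

search = (x=127, y=3, w=184, h=47)
violated soft preferences: none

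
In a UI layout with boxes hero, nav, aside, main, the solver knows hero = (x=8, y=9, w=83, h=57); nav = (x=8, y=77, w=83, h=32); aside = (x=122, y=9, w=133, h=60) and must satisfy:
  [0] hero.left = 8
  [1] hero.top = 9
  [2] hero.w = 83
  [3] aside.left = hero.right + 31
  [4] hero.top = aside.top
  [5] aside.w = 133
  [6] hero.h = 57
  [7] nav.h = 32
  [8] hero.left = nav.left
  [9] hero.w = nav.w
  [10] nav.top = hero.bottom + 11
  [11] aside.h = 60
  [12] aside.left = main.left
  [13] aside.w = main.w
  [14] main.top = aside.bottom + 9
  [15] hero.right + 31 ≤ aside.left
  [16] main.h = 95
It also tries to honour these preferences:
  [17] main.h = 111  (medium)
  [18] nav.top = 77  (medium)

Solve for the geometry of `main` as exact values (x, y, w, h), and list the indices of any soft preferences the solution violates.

1. main.x = 122  [aside.left = main.left]
2. main.w = 133  [aside.w = main.w]
3. main.y = 78  [main.top = aside.bottom + 9]
4. main.h = 95  [main.h = 95]

main = (x=122, y=78, w=133, h=95)
violated soft preferences: 17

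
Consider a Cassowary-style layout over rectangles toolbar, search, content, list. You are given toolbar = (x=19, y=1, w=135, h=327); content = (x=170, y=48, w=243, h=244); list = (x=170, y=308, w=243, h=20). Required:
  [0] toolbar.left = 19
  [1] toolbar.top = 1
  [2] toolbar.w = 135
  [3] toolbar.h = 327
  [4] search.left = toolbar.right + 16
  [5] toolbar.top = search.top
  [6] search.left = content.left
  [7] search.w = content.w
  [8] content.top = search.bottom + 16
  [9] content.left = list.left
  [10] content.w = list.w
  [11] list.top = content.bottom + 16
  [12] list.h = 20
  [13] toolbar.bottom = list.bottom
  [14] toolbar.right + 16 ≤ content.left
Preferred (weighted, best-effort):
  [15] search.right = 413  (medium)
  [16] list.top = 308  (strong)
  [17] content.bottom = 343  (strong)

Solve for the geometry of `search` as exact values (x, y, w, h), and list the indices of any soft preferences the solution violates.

search = (x=170, y=1, w=243, h=31)
violated soft preferences: 17

1. search.x = 170  [search.left = toolbar.right + 16]
2. search.y = 1  [toolbar.top = search.top]
3. search.w = 243  [search.w = content.w]
4. search.h = 31  [content.top = search.bottom + 16]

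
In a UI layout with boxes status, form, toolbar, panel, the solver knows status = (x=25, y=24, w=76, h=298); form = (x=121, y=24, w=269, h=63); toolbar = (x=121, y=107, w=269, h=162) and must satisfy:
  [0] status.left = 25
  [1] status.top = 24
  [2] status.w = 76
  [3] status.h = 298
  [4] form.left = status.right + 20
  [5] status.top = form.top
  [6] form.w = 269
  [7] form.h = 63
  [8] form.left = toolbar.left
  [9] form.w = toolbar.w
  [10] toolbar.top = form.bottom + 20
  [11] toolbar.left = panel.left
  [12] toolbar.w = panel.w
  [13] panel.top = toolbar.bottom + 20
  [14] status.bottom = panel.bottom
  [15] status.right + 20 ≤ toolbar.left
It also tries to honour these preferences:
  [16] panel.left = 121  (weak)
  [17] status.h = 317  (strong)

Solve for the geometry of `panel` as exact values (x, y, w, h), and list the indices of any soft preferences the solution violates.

1. panel.x = 121  [toolbar.left = panel.left]
2. panel.w = 269  [toolbar.w = panel.w]
3. panel.y = 289  [panel.top = toolbar.bottom + 20]
4. panel.h = 33  [status.bottom = panel.bottom]

panel = (x=121, y=289, w=269, h=33)
violated soft preferences: 17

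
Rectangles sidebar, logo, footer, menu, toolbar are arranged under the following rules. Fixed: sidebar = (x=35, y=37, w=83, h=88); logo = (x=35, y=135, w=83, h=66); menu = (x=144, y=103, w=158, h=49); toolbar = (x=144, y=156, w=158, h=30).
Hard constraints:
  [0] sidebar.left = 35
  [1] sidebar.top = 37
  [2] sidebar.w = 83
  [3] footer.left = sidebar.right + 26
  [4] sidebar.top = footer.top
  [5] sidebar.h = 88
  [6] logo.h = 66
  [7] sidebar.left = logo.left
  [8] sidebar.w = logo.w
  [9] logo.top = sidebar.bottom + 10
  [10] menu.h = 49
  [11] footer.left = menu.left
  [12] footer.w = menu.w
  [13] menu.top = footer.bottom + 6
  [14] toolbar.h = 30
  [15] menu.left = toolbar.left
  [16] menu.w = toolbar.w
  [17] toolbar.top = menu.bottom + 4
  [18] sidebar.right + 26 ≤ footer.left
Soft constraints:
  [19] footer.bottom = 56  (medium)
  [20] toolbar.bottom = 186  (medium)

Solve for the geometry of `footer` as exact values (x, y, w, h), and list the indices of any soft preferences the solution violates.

footer = (x=144, y=37, w=158, h=60)
violated soft preferences: 19

1. footer.x = 144  [footer.left = sidebar.right + 26]
2. footer.y = 37  [sidebar.top = footer.top]
3. footer.w = 158  [footer.w = menu.w]
4. footer.h = 60  [menu.top = footer.bottom + 6]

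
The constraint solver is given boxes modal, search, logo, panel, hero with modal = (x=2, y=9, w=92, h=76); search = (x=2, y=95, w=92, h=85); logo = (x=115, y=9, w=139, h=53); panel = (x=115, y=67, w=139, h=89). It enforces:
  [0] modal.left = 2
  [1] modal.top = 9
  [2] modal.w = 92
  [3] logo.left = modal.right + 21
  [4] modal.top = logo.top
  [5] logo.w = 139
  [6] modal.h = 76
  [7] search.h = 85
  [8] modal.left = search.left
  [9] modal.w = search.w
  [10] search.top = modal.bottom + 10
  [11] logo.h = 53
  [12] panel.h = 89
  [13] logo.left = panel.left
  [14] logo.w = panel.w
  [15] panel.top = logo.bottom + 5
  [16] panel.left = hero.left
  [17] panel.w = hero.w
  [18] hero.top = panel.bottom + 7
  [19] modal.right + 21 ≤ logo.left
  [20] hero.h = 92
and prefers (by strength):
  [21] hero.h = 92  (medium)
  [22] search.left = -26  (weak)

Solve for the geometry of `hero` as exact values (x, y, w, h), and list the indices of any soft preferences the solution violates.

hero = (x=115, y=163, w=139, h=92)
violated soft preferences: 22

1. hero.x = 115  [panel.left = hero.left]
2. hero.w = 139  [panel.w = hero.w]
3. hero.y = 163  [hero.top = panel.bottom + 7]
4. hero.h = 92  [hero.h = 92]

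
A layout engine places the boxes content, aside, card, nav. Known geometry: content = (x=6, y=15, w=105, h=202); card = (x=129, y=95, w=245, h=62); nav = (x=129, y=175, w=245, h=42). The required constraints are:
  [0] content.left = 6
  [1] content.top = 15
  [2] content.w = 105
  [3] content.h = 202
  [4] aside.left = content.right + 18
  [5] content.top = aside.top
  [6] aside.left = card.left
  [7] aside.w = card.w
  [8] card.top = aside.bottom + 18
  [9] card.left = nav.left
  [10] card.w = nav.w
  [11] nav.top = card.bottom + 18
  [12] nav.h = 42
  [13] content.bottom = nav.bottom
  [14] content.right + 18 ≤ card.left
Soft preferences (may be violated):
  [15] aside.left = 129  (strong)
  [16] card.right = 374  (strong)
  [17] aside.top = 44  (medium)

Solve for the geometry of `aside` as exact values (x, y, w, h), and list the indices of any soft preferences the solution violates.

1. aside.x = 129  [aside.left = content.right + 18]
2. aside.y = 15  [content.top = aside.top]
3. aside.w = 245  [aside.w = card.w]
4. aside.h = 62  [card.top = aside.bottom + 18]

aside = (x=129, y=15, w=245, h=62)
violated soft preferences: 17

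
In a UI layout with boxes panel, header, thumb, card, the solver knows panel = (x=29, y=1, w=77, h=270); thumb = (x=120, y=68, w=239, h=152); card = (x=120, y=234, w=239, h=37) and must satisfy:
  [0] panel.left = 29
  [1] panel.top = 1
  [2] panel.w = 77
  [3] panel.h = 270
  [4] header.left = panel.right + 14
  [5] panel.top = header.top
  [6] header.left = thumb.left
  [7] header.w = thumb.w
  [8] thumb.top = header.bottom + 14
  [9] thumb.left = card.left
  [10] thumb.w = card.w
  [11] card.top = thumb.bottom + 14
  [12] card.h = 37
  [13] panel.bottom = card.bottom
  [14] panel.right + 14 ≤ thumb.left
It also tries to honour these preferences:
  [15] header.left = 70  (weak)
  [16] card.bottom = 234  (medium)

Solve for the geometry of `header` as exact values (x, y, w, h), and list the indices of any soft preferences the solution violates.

1. header.x = 120  [header.left = panel.right + 14]
2. header.y = 1  [panel.top = header.top]
3. header.w = 239  [header.w = thumb.w]
4. header.h = 53  [thumb.top = header.bottom + 14]

header = (x=120, y=1, w=239, h=53)
violated soft preferences: 15, 16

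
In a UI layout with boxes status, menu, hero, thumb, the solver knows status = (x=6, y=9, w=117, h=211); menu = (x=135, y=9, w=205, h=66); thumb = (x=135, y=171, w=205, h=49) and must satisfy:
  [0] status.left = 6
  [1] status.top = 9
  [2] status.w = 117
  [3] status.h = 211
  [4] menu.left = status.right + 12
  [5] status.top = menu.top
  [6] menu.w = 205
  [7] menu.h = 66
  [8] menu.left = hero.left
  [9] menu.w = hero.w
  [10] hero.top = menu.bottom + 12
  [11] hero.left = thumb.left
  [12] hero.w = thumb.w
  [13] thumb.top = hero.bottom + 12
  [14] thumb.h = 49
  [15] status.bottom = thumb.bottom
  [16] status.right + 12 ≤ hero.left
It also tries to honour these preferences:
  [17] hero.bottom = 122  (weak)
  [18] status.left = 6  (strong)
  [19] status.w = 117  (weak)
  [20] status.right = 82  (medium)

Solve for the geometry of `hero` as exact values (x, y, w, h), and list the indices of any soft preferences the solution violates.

hero = (x=135, y=87, w=205, h=72)
violated soft preferences: 17, 20

1. hero.x = 135  [menu.left = hero.left]
2. hero.w = 205  [menu.w = hero.w]
3. hero.y = 87  [hero.top = menu.bottom + 12]
4. hero.h = 72  [thumb.top = hero.bottom + 12]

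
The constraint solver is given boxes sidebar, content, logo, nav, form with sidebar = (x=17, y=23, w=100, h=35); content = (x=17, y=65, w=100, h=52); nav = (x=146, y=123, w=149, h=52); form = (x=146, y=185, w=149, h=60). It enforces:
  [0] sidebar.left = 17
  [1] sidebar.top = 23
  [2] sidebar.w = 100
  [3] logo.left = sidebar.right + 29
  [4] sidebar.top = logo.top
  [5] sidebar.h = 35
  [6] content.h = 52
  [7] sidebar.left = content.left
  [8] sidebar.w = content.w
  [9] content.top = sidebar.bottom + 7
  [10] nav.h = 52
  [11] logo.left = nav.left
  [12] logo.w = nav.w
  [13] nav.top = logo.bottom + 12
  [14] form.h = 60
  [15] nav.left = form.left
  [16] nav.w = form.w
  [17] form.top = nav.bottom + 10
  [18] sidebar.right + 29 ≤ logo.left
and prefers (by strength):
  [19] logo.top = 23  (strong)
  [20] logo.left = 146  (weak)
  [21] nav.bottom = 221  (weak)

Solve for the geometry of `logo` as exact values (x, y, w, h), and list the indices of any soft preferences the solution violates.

logo = (x=146, y=23, w=149, h=88)
violated soft preferences: 21

1. logo.x = 146  [logo.left = sidebar.right + 29]
2. logo.y = 23  [sidebar.top = logo.top]
3. logo.w = 149  [logo.w = nav.w]
4. logo.h = 88  [nav.top = logo.bottom + 12]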